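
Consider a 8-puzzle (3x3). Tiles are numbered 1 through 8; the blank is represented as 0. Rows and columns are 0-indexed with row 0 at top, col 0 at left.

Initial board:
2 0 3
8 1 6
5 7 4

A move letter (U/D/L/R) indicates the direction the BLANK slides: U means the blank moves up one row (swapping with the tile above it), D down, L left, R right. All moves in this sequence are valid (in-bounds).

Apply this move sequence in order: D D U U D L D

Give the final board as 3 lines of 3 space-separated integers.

After move 1 (D):
2 1 3
8 0 6
5 7 4

After move 2 (D):
2 1 3
8 7 6
5 0 4

After move 3 (U):
2 1 3
8 0 6
5 7 4

After move 4 (U):
2 0 3
8 1 6
5 7 4

After move 5 (D):
2 1 3
8 0 6
5 7 4

After move 6 (L):
2 1 3
0 8 6
5 7 4

After move 7 (D):
2 1 3
5 8 6
0 7 4

Answer: 2 1 3
5 8 6
0 7 4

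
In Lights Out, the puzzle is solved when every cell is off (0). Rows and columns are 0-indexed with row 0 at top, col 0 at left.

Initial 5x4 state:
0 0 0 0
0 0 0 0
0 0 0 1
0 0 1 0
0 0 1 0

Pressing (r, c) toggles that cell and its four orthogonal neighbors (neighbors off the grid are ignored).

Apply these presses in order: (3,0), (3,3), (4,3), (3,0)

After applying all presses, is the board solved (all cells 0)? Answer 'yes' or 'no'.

After press 1 at (3,0):
0 0 0 0
0 0 0 0
1 0 0 1
1 1 1 0
1 0 1 0

After press 2 at (3,3):
0 0 0 0
0 0 0 0
1 0 0 0
1 1 0 1
1 0 1 1

After press 3 at (4,3):
0 0 0 0
0 0 0 0
1 0 0 0
1 1 0 0
1 0 0 0

After press 4 at (3,0):
0 0 0 0
0 0 0 0
0 0 0 0
0 0 0 0
0 0 0 0

Lights still on: 0

Answer: yes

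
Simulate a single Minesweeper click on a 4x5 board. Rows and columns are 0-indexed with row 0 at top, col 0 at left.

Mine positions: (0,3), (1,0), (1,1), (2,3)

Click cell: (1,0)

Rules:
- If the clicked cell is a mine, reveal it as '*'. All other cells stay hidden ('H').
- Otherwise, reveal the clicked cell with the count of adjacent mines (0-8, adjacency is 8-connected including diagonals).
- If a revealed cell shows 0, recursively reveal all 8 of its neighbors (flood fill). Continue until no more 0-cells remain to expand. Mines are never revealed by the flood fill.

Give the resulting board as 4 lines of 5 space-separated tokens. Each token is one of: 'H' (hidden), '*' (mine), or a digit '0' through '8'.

H H H H H
* H H H H
H H H H H
H H H H H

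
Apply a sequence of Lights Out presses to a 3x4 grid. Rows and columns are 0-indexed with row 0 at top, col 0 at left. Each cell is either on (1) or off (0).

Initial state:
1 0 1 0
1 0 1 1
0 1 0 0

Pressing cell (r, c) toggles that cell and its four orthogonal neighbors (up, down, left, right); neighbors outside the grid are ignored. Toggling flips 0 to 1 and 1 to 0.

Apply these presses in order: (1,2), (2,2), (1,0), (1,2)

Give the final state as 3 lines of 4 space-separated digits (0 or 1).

After press 1 at (1,2):
1 0 0 0
1 1 0 0
0 1 1 0

After press 2 at (2,2):
1 0 0 0
1 1 1 0
0 0 0 1

After press 3 at (1,0):
0 0 0 0
0 0 1 0
1 0 0 1

After press 4 at (1,2):
0 0 1 0
0 1 0 1
1 0 1 1

Answer: 0 0 1 0
0 1 0 1
1 0 1 1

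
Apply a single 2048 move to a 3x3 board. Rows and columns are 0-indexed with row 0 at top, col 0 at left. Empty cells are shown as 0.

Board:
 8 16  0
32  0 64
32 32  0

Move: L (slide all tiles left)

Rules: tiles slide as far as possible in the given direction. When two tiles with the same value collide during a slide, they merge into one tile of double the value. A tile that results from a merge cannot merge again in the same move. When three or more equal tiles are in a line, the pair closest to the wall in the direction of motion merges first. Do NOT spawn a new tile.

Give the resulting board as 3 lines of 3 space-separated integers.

Slide left:
row 0: [8, 16, 0] -> [8, 16, 0]
row 1: [32, 0, 64] -> [32, 64, 0]
row 2: [32, 32, 0] -> [64, 0, 0]

Answer:  8 16  0
32 64  0
64  0  0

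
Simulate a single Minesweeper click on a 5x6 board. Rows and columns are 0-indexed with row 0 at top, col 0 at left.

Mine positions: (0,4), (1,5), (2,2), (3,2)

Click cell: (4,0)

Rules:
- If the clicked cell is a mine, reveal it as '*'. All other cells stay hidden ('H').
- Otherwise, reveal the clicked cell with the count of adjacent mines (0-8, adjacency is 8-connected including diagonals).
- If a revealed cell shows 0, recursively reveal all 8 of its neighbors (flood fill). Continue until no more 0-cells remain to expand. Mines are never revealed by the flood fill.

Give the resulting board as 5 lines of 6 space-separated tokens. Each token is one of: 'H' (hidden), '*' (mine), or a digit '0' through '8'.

0 0 0 1 H H
0 1 1 2 H H
0 2 H H H H
0 2 H H H H
0 1 H H H H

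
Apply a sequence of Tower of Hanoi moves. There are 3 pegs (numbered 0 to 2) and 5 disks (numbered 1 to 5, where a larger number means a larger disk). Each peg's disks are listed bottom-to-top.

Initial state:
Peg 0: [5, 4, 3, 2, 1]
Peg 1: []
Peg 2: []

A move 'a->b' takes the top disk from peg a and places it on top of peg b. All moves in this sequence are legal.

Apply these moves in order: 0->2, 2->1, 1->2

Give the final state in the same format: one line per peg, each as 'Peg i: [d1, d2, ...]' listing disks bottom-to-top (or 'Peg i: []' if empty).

Answer: Peg 0: [5, 4, 3, 2]
Peg 1: []
Peg 2: [1]

Derivation:
After move 1 (0->2):
Peg 0: [5, 4, 3, 2]
Peg 1: []
Peg 2: [1]

After move 2 (2->1):
Peg 0: [5, 4, 3, 2]
Peg 1: [1]
Peg 2: []

After move 3 (1->2):
Peg 0: [5, 4, 3, 2]
Peg 1: []
Peg 2: [1]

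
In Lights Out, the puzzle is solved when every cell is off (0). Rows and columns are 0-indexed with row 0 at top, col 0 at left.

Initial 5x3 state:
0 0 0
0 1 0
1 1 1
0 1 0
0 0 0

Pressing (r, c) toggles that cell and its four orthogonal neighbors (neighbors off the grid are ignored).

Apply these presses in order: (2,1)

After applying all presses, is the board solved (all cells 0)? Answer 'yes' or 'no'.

After press 1 at (2,1):
0 0 0
0 0 0
0 0 0
0 0 0
0 0 0

Lights still on: 0

Answer: yes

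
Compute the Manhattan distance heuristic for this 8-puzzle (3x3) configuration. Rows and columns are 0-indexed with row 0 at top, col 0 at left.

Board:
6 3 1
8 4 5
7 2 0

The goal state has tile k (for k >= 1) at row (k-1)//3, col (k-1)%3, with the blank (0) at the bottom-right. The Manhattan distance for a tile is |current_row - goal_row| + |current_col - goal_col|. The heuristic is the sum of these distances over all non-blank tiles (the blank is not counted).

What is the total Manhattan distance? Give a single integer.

Tile 6: at (0,0), goal (1,2), distance |0-1|+|0-2| = 3
Tile 3: at (0,1), goal (0,2), distance |0-0|+|1-2| = 1
Tile 1: at (0,2), goal (0,0), distance |0-0|+|2-0| = 2
Tile 8: at (1,0), goal (2,1), distance |1-2|+|0-1| = 2
Tile 4: at (1,1), goal (1,0), distance |1-1|+|1-0| = 1
Tile 5: at (1,2), goal (1,1), distance |1-1|+|2-1| = 1
Tile 7: at (2,0), goal (2,0), distance |2-2|+|0-0| = 0
Tile 2: at (2,1), goal (0,1), distance |2-0|+|1-1| = 2
Sum: 3 + 1 + 2 + 2 + 1 + 1 + 0 + 2 = 12

Answer: 12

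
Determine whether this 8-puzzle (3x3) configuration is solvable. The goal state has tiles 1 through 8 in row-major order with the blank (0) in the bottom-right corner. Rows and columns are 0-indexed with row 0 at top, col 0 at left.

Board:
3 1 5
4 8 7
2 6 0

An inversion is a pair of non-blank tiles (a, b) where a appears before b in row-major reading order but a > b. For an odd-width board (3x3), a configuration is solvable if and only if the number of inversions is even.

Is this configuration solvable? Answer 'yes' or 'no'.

Inversions (pairs i<j in row-major order where tile[i] > tile[j] > 0): 10
10 is even, so the puzzle is solvable.

Answer: yes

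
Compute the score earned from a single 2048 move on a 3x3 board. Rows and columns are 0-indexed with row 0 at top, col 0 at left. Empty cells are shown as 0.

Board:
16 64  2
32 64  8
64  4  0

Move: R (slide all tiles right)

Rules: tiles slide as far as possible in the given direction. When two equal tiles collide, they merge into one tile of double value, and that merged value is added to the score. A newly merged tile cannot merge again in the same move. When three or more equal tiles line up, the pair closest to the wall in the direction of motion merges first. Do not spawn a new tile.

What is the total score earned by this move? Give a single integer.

Answer: 0

Derivation:
Slide right:
row 0: [16, 64, 2] -> [16, 64, 2]  score +0 (running 0)
row 1: [32, 64, 8] -> [32, 64, 8]  score +0 (running 0)
row 2: [64, 4, 0] -> [0, 64, 4]  score +0 (running 0)
Board after move:
16 64  2
32 64  8
 0 64  4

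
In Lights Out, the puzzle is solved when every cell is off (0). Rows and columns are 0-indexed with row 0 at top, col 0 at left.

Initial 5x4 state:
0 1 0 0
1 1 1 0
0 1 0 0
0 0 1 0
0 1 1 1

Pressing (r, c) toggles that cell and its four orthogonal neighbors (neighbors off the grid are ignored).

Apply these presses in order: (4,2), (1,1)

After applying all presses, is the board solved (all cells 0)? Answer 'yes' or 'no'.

Answer: yes

Derivation:
After press 1 at (4,2):
0 1 0 0
1 1 1 0
0 1 0 0
0 0 0 0
0 0 0 0

After press 2 at (1,1):
0 0 0 0
0 0 0 0
0 0 0 0
0 0 0 0
0 0 0 0

Lights still on: 0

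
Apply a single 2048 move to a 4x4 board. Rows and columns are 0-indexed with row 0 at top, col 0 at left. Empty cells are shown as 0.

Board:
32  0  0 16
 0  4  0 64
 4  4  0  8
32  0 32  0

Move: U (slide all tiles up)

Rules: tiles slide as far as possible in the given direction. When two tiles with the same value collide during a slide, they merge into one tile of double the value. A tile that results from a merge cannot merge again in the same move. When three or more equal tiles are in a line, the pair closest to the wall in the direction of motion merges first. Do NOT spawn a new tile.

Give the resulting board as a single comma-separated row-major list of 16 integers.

Answer: 32, 8, 32, 16, 4, 0, 0, 64, 32, 0, 0, 8, 0, 0, 0, 0

Derivation:
Slide up:
col 0: [32, 0, 4, 32] -> [32, 4, 32, 0]
col 1: [0, 4, 4, 0] -> [8, 0, 0, 0]
col 2: [0, 0, 0, 32] -> [32, 0, 0, 0]
col 3: [16, 64, 8, 0] -> [16, 64, 8, 0]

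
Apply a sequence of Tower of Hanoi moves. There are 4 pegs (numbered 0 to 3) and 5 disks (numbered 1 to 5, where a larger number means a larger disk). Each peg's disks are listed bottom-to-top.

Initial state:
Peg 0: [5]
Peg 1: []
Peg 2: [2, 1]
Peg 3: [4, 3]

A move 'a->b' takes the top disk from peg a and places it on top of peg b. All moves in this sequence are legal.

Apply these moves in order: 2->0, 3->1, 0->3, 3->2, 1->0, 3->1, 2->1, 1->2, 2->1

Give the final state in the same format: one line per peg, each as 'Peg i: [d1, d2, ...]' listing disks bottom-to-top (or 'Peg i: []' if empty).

Answer: Peg 0: [5, 3]
Peg 1: [4, 1]
Peg 2: [2]
Peg 3: []

Derivation:
After move 1 (2->0):
Peg 0: [5, 1]
Peg 1: []
Peg 2: [2]
Peg 3: [4, 3]

After move 2 (3->1):
Peg 0: [5, 1]
Peg 1: [3]
Peg 2: [2]
Peg 3: [4]

After move 3 (0->3):
Peg 0: [5]
Peg 1: [3]
Peg 2: [2]
Peg 3: [4, 1]

After move 4 (3->2):
Peg 0: [5]
Peg 1: [3]
Peg 2: [2, 1]
Peg 3: [4]

After move 5 (1->0):
Peg 0: [5, 3]
Peg 1: []
Peg 2: [2, 1]
Peg 3: [4]

After move 6 (3->1):
Peg 0: [5, 3]
Peg 1: [4]
Peg 2: [2, 1]
Peg 3: []

After move 7 (2->1):
Peg 0: [5, 3]
Peg 1: [4, 1]
Peg 2: [2]
Peg 3: []

After move 8 (1->2):
Peg 0: [5, 3]
Peg 1: [4]
Peg 2: [2, 1]
Peg 3: []

After move 9 (2->1):
Peg 0: [5, 3]
Peg 1: [4, 1]
Peg 2: [2]
Peg 3: []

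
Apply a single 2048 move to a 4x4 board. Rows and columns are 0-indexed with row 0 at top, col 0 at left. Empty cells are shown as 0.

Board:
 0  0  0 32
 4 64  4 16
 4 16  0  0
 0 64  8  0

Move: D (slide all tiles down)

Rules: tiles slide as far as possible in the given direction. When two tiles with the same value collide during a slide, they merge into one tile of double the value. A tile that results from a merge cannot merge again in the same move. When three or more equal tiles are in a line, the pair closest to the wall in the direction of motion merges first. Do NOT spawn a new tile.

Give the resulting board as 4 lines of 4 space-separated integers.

Answer:  0  0  0  0
 0 64  0  0
 0 16  4 32
 8 64  8 16

Derivation:
Slide down:
col 0: [0, 4, 4, 0] -> [0, 0, 0, 8]
col 1: [0, 64, 16, 64] -> [0, 64, 16, 64]
col 2: [0, 4, 0, 8] -> [0, 0, 4, 8]
col 3: [32, 16, 0, 0] -> [0, 0, 32, 16]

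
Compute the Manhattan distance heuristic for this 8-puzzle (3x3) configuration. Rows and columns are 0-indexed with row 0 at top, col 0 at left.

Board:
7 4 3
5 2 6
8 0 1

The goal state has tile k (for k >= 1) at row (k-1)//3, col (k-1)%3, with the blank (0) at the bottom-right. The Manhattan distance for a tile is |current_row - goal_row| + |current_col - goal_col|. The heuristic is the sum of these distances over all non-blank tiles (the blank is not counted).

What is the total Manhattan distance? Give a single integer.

Answer: 11

Derivation:
Tile 7: at (0,0), goal (2,0), distance |0-2|+|0-0| = 2
Tile 4: at (0,1), goal (1,0), distance |0-1|+|1-0| = 2
Tile 3: at (0,2), goal (0,2), distance |0-0|+|2-2| = 0
Tile 5: at (1,0), goal (1,1), distance |1-1|+|0-1| = 1
Tile 2: at (1,1), goal (0,1), distance |1-0|+|1-1| = 1
Tile 6: at (1,2), goal (1,2), distance |1-1|+|2-2| = 0
Tile 8: at (2,0), goal (2,1), distance |2-2|+|0-1| = 1
Tile 1: at (2,2), goal (0,0), distance |2-0|+|2-0| = 4
Sum: 2 + 2 + 0 + 1 + 1 + 0 + 1 + 4 = 11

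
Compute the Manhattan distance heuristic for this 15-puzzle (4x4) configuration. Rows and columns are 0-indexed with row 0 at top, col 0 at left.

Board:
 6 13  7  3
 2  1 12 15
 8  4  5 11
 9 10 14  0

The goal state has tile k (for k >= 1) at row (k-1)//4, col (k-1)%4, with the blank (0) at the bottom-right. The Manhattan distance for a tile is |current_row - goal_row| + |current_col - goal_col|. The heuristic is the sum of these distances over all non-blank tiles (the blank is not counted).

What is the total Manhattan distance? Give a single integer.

Tile 6: at (0,0), goal (1,1), distance |0-1|+|0-1| = 2
Tile 13: at (0,1), goal (3,0), distance |0-3|+|1-0| = 4
Tile 7: at (0,2), goal (1,2), distance |0-1|+|2-2| = 1
Tile 3: at (0,3), goal (0,2), distance |0-0|+|3-2| = 1
Tile 2: at (1,0), goal (0,1), distance |1-0|+|0-1| = 2
Tile 1: at (1,1), goal (0,0), distance |1-0|+|1-0| = 2
Tile 12: at (1,2), goal (2,3), distance |1-2|+|2-3| = 2
Tile 15: at (1,3), goal (3,2), distance |1-3|+|3-2| = 3
Tile 8: at (2,0), goal (1,3), distance |2-1|+|0-3| = 4
Tile 4: at (2,1), goal (0,3), distance |2-0|+|1-3| = 4
Tile 5: at (2,2), goal (1,0), distance |2-1|+|2-0| = 3
Tile 11: at (2,3), goal (2,2), distance |2-2|+|3-2| = 1
Tile 9: at (3,0), goal (2,0), distance |3-2|+|0-0| = 1
Tile 10: at (3,1), goal (2,1), distance |3-2|+|1-1| = 1
Tile 14: at (3,2), goal (3,1), distance |3-3|+|2-1| = 1
Sum: 2 + 4 + 1 + 1 + 2 + 2 + 2 + 3 + 4 + 4 + 3 + 1 + 1 + 1 + 1 = 32

Answer: 32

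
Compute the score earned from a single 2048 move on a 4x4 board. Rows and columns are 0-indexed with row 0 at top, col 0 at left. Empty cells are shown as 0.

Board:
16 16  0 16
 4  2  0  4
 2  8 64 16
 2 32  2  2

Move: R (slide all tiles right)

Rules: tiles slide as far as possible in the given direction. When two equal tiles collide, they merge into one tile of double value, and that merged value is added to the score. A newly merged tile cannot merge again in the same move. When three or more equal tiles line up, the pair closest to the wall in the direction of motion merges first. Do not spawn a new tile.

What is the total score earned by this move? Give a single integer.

Answer: 36

Derivation:
Slide right:
row 0: [16, 16, 0, 16] -> [0, 0, 16, 32]  score +32 (running 32)
row 1: [4, 2, 0, 4] -> [0, 4, 2, 4]  score +0 (running 32)
row 2: [2, 8, 64, 16] -> [2, 8, 64, 16]  score +0 (running 32)
row 3: [2, 32, 2, 2] -> [0, 2, 32, 4]  score +4 (running 36)
Board after move:
 0  0 16 32
 0  4  2  4
 2  8 64 16
 0  2 32  4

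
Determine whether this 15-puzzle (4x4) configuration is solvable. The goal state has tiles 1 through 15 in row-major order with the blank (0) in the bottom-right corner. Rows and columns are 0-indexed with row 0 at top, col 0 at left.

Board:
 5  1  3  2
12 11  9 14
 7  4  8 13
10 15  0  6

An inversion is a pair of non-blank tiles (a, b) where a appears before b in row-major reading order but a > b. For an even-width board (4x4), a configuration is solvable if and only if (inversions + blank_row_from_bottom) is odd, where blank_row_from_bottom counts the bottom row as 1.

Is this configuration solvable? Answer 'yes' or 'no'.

Answer: no

Derivation:
Inversions: 35
Blank is in row 3 (0-indexed from top), which is row 1 counting from the bottom (bottom = 1).
35 + 1 = 36, which is even, so the puzzle is not solvable.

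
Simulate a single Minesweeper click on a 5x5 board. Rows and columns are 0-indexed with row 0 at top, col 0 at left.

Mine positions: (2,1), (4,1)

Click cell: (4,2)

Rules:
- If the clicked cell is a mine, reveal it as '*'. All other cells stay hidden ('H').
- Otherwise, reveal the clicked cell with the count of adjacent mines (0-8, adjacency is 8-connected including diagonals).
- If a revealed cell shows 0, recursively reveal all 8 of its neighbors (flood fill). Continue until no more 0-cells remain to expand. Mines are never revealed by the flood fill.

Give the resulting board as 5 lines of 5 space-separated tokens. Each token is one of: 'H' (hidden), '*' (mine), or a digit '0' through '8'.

H H H H H
H H H H H
H H H H H
H H H H H
H H 1 H H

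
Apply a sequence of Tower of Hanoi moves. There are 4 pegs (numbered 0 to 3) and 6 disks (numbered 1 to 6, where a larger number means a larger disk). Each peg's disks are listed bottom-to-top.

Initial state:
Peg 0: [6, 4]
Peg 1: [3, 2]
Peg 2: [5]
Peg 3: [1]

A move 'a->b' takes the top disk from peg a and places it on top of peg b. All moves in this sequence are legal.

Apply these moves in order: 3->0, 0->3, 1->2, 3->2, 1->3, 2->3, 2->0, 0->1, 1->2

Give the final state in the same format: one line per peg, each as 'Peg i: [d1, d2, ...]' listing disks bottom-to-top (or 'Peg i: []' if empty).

After move 1 (3->0):
Peg 0: [6, 4, 1]
Peg 1: [3, 2]
Peg 2: [5]
Peg 3: []

After move 2 (0->3):
Peg 0: [6, 4]
Peg 1: [3, 2]
Peg 2: [5]
Peg 3: [1]

After move 3 (1->2):
Peg 0: [6, 4]
Peg 1: [3]
Peg 2: [5, 2]
Peg 3: [1]

After move 4 (3->2):
Peg 0: [6, 4]
Peg 1: [3]
Peg 2: [5, 2, 1]
Peg 3: []

After move 5 (1->3):
Peg 0: [6, 4]
Peg 1: []
Peg 2: [5, 2, 1]
Peg 3: [3]

After move 6 (2->3):
Peg 0: [6, 4]
Peg 1: []
Peg 2: [5, 2]
Peg 3: [3, 1]

After move 7 (2->0):
Peg 0: [6, 4, 2]
Peg 1: []
Peg 2: [5]
Peg 3: [3, 1]

After move 8 (0->1):
Peg 0: [6, 4]
Peg 1: [2]
Peg 2: [5]
Peg 3: [3, 1]

After move 9 (1->2):
Peg 0: [6, 4]
Peg 1: []
Peg 2: [5, 2]
Peg 3: [3, 1]

Answer: Peg 0: [6, 4]
Peg 1: []
Peg 2: [5, 2]
Peg 3: [3, 1]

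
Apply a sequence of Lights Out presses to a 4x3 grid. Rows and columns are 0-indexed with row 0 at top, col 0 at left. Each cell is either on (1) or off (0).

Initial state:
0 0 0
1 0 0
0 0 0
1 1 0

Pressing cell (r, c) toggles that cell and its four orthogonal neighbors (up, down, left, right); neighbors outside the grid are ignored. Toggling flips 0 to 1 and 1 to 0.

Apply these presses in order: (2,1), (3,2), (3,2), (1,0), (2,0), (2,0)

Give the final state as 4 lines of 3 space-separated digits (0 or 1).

After press 1 at (2,1):
0 0 0
1 1 0
1 1 1
1 0 0

After press 2 at (3,2):
0 0 0
1 1 0
1 1 0
1 1 1

After press 3 at (3,2):
0 0 0
1 1 0
1 1 1
1 0 0

After press 4 at (1,0):
1 0 0
0 0 0
0 1 1
1 0 0

After press 5 at (2,0):
1 0 0
1 0 0
1 0 1
0 0 0

After press 6 at (2,0):
1 0 0
0 0 0
0 1 1
1 0 0

Answer: 1 0 0
0 0 0
0 1 1
1 0 0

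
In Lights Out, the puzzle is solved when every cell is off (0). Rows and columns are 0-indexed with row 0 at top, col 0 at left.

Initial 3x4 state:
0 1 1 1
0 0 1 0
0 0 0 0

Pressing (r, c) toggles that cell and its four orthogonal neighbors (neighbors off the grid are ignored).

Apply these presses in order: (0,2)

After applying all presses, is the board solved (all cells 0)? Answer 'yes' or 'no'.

After press 1 at (0,2):
0 0 0 0
0 0 0 0
0 0 0 0

Lights still on: 0

Answer: yes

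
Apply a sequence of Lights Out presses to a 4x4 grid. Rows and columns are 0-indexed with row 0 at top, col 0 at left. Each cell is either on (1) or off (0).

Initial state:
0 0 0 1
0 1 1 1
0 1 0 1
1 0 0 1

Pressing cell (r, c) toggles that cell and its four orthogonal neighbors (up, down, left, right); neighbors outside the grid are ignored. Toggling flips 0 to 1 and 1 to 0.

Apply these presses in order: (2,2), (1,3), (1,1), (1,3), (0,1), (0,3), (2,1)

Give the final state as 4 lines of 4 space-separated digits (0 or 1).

Answer: 1 0 0 0
1 0 1 0
1 0 0 0
1 1 1 1

Derivation:
After press 1 at (2,2):
0 0 0 1
0 1 0 1
0 0 1 0
1 0 1 1

After press 2 at (1,3):
0 0 0 0
0 1 1 0
0 0 1 1
1 0 1 1

After press 3 at (1,1):
0 1 0 0
1 0 0 0
0 1 1 1
1 0 1 1

After press 4 at (1,3):
0 1 0 1
1 0 1 1
0 1 1 0
1 0 1 1

After press 5 at (0,1):
1 0 1 1
1 1 1 1
0 1 1 0
1 0 1 1

After press 6 at (0,3):
1 0 0 0
1 1 1 0
0 1 1 0
1 0 1 1

After press 7 at (2,1):
1 0 0 0
1 0 1 0
1 0 0 0
1 1 1 1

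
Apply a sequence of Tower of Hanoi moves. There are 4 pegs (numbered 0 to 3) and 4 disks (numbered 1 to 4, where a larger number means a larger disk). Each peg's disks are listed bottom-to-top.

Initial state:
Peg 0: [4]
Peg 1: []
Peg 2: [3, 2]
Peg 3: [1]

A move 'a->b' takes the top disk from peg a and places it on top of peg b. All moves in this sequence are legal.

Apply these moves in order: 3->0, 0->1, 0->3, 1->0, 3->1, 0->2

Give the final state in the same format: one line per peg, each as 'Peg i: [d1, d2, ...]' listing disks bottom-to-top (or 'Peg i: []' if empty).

After move 1 (3->0):
Peg 0: [4, 1]
Peg 1: []
Peg 2: [3, 2]
Peg 3: []

After move 2 (0->1):
Peg 0: [4]
Peg 1: [1]
Peg 2: [3, 2]
Peg 3: []

After move 3 (0->3):
Peg 0: []
Peg 1: [1]
Peg 2: [3, 2]
Peg 3: [4]

After move 4 (1->0):
Peg 0: [1]
Peg 1: []
Peg 2: [3, 2]
Peg 3: [4]

After move 5 (3->1):
Peg 0: [1]
Peg 1: [4]
Peg 2: [3, 2]
Peg 3: []

After move 6 (0->2):
Peg 0: []
Peg 1: [4]
Peg 2: [3, 2, 1]
Peg 3: []

Answer: Peg 0: []
Peg 1: [4]
Peg 2: [3, 2, 1]
Peg 3: []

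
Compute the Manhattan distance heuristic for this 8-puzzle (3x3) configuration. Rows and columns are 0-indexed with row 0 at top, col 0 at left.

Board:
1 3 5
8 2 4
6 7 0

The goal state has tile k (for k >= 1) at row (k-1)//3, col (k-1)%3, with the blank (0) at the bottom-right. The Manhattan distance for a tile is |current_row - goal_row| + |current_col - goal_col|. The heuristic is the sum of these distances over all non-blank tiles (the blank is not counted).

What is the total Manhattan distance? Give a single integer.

Answer: 12

Derivation:
Tile 1: at (0,0), goal (0,0), distance |0-0|+|0-0| = 0
Tile 3: at (0,1), goal (0,2), distance |0-0|+|1-2| = 1
Tile 5: at (0,2), goal (1,1), distance |0-1|+|2-1| = 2
Tile 8: at (1,0), goal (2,1), distance |1-2|+|0-1| = 2
Tile 2: at (1,1), goal (0,1), distance |1-0|+|1-1| = 1
Tile 4: at (1,2), goal (1,0), distance |1-1|+|2-0| = 2
Tile 6: at (2,0), goal (1,2), distance |2-1|+|0-2| = 3
Tile 7: at (2,1), goal (2,0), distance |2-2|+|1-0| = 1
Sum: 0 + 1 + 2 + 2 + 1 + 2 + 3 + 1 = 12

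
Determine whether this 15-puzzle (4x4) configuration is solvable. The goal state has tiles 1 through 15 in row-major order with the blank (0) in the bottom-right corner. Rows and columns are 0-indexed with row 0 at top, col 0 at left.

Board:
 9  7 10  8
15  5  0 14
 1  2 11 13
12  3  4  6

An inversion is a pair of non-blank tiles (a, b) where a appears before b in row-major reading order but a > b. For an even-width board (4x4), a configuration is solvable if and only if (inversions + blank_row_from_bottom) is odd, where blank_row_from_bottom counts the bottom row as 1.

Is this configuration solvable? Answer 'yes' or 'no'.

Answer: no

Derivation:
Inversions: 59
Blank is in row 1 (0-indexed from top), which is row 3 counting from the bottom (bottom = 1).
59 + 3 = 62, which is even, so the puzzle is not solvable.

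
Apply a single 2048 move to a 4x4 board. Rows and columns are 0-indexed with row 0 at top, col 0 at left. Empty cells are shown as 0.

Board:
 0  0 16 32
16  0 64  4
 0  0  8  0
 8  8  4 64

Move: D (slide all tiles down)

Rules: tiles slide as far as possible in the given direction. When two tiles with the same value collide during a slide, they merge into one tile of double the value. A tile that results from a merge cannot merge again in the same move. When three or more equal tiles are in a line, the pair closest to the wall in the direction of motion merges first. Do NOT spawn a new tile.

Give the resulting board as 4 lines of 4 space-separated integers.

Answer:  0  0 16  0
 0  0 64 32
16  0  8  4
 8  8  4 64

Derivation:
Slide down:
col 0: [0, 16, 0, 8] -> [0, 0, 16, 8]
col 1: [0, 0, 0, 8] -> [0, 0, 0, 8]
col 2: [16, 64, 8, 4] -> [16, 64, 8, 4]
col 3: [32, 4, 0, 64] -> [0, 32, 4, 64]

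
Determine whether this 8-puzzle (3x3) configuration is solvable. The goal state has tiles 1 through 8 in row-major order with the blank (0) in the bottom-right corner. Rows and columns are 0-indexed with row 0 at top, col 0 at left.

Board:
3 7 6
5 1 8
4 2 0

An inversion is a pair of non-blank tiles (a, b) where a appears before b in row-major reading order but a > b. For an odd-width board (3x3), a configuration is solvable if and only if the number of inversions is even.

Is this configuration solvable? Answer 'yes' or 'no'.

Answer: no

Derivation:
Inversions (pairs i<j in row-major order where tile[i] > tile[j] > 0): 17
17 is odd, so the puzzle is not solvable.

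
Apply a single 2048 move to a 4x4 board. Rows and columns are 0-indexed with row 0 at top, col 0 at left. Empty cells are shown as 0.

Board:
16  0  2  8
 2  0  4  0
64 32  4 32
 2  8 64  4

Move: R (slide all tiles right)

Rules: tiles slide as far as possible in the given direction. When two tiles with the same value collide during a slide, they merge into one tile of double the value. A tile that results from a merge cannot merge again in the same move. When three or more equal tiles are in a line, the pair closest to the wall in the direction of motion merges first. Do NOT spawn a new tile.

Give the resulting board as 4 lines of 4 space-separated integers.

Slide right:
row 0: [16, 0, 2, 8] -> [0, 16, 2, 8]
row 1: [2, 0, 4, 0] -> [0, 0, 2, 4]
row 2: [64, 32, 4, 32] -> [64, 32, 4, 32]
row 3: [2, 8, 64, 4] -> [2, 8, 64, 4]

Answer:  0 16  2  8
 0  0  2  4
64 32  4 32
 2  8 64  4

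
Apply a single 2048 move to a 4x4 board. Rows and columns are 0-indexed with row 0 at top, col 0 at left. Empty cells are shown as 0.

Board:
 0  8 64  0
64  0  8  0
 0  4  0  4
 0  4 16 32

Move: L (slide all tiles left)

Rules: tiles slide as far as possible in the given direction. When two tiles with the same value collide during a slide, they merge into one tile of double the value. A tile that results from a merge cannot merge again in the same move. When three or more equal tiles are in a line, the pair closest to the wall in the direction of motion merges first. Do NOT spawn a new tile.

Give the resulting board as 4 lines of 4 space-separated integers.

Slide left:
row 0: [0, 8, 64, 0] -> [8, 64, 0, 0]
row 1: [64, 0, 8, 0] -> [64, 8, 0, 0]
row 2: [0, 4, 0, 4] -> [8, 0, 0, 0]
row 3: [0, 4, 16, 32] -> [4, 16, 32, 0]

Answer:  8 64  0  0
64  8  0  0
 8  0  0  0
 4 16 32  0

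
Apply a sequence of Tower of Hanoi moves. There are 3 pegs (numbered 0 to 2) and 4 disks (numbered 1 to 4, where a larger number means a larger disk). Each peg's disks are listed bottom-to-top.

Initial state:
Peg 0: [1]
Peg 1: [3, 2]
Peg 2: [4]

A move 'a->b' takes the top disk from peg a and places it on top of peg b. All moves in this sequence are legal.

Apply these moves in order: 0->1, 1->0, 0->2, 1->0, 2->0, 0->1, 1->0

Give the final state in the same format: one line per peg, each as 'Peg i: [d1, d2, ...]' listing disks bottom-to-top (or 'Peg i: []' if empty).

Answer: Peg 0: [2, 1]
Peg 1: [3]
Peg 2: [4]

Derivation:
After move 1 (0->1):
Peg 0: []
Peg 1: [3, 2, 1]
Peg 2: [4]

After move 2 (1->0):
Peg 0: [1]
Peg 1: [3, 2]
Peg 2: [4]

After move 3 (0->2):
Peg 0: []
Peg 1: [3, 2]
Peg 2: [4, 1]

After move 4 (1->0):
Peg 0: [2]
Peg 1: [3]
Peg 2: [4, 1]

After move 5 (2->0):
Peg 0: [2, 1]
Peg 1: [3]
Peg 2: [4]

After move 6 (0->1):
Peg 0: [2]
Peg 1: [3, 1]
Peg 2: [4]

After move 7 (1->0):
Peg 0: [2, 1]
Peg 1: [3]
Peg 2: [4]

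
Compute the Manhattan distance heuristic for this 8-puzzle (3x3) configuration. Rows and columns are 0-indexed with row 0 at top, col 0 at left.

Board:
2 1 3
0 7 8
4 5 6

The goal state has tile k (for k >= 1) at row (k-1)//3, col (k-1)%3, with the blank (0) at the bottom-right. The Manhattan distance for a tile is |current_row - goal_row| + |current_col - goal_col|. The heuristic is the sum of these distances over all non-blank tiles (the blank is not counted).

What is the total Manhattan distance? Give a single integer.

Tile 2: at (0,0), goal (0,1), distance |0-0|+|0-1| = 1
Tile 1: at (0,1), goal (0,0), distance |0-0|+|1-0| = 1
Tile 3: at (0,2), goal (0,2), distance |0-0|+|2-2| = 0
Tile 7: at (1,1), goal (2,0), distance |1-2|+|1-0| = 2
Tile 8: at (1,2), goal (2,1), distance |1-2|+|2-1| = 2
Tile 4: at (2,0), goal (1,0), distance |2-1|+|0-0| = 1
Tile 5: at (2,1), goal (1,1), distance |2-1|+|1-1| = 1
Tile 6: at (2,2), goal (1,2), distance |2-1|+|2-2| = 1
Sum: 1 + 1 + 0 + 2 + 2 + 1 + 1 + 1 = 9

Answer: 9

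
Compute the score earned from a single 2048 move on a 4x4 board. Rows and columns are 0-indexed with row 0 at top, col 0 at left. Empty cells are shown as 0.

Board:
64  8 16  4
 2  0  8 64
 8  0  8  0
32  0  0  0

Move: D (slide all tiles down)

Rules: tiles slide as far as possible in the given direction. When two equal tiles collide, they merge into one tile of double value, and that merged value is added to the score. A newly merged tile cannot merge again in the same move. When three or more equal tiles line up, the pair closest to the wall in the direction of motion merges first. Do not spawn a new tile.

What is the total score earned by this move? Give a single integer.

Answer: 16

Derivation:
Slide down:
col 0: [64, 2, 8, 32] -> [64, 2, 8, 32]  score +0 (running 0)
col 1: [8, 0, 0, 0] -> [0, 0, 0, 8]  score +0 (running 0)
col 2: [16, 8, 8, 0] -> [0, 0, 16, 16]  score +16 (running 16)
col 3: [4, 64, 0, 0] -> [0, 0, 4, 64]  score +0 (running 16)
Board after move:
64  0  0  0
 2  0  0  0
 8  0 16  4
32  8 16 64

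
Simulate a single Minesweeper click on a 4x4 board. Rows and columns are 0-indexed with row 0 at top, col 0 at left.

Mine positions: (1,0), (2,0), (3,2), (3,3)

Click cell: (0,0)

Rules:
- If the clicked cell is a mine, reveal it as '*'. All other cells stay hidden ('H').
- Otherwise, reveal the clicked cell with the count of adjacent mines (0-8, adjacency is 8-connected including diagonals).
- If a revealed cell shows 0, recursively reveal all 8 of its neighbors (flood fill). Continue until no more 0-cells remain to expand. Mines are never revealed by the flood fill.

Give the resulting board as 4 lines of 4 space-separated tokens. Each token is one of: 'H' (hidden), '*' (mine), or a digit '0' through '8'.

1 H H H
H H H H
H H H H
H H H H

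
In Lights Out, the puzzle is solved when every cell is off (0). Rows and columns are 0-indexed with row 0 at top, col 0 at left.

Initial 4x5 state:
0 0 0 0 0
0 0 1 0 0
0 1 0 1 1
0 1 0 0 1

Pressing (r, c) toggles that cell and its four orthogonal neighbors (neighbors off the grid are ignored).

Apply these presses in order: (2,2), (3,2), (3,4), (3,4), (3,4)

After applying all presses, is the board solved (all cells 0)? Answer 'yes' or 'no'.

After press 1 at (2,2):
0 0 0 0 0
0 0 0 0 0
0 0 1 0 1
0 1 1 0 1

After press 2 at (3,2):
0 0 0 0 0
0 0 0 0 0
0 0 0 0 1
0 0 0 1 1

After press 3 at (3,4):
0 0 0 0 0
0 0 0 0 0
0 0 0 0 0
0 0 0 0 0

After press 4 at (3,4):
0 0 0 0 0
0 0 0 0 0
0 0 0 0 1
0 0 0 1 1

After press 5 at (3,4):
0 0 0 0 0
0 0 0 0 0
0 0 0 0 0
0 0 0 0 0

Lights still on: 0

Answer: yes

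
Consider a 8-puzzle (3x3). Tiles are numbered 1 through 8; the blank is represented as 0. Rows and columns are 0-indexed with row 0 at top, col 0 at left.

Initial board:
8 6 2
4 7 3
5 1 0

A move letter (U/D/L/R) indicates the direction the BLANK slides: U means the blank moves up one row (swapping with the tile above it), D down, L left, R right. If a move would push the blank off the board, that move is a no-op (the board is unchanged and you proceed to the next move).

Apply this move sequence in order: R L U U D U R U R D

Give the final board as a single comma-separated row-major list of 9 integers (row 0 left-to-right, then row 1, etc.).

After move 1 (R):
8 6 2
4 7 3
5 1 0

After move 2 (L):
8 6 2
4 7 3
5 0 1

After move 3 (U):
8 6 2
4 0 3
5 7 1

After move 4 (U):
8 0 2
4 6 3
5 7 1

After move 5 (D):
8 6 2
4 0 3
5 7 1

After move 6 (U):
8 0 2
4 6 3
5 7 1

After move 7 (R):
8 2 0
4 6 3
5 7 1

After move 8 (U):
8 2 0
4 6 3
5 7 1

After move 9 (R):
8 2 0
4 6 3
5 7 1

After move 10 (D):
8 2 3
4 6 0
5 7 1

Answer: 8, 2, 3, 4, 6, 0, 5, 7, 1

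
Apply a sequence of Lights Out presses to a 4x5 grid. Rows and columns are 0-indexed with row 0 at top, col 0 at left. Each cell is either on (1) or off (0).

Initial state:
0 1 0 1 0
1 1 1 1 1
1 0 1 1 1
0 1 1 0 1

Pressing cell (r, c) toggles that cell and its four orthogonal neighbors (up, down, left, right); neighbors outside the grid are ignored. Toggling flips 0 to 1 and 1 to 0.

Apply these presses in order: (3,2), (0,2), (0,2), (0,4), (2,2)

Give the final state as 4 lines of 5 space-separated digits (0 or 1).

After press 1 at (3,2):
0 1 0 1 0
1 1 1 1 1
1 0 0 1 1
0 0 0 1 1

After press 2 at (0,2):
0 0 1 0 0
1 1 0 1 1
1 0 0 1 1
0 0 0 1 1

After press 3 at (0,2):
0 1 0 1 0
1 1 1 1 1
1 0 0 1 1
0 0 0 1 1

After press 4 at (0,4):
0 1 0 0 1
1 1 1 1 0
1 0 0 1 1
0 0 0 1 1

After press 5 at (2,2):
0 1 0 0 1
1 1 0 1 0
1 1 1 0 1
0 0 1 1 1

Answer: 0 1 0 0 1
1 1 0 1 0
1 1 1 0 1
0 0 1 1 1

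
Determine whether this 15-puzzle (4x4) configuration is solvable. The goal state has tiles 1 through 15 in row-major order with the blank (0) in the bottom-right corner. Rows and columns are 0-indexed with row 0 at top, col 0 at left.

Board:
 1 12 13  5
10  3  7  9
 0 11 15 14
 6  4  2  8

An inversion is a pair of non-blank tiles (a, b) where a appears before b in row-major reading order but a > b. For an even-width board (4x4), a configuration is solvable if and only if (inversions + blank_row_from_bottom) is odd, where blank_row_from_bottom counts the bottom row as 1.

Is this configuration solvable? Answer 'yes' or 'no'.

Answer: no

Derivation:
Inversions: 54
Blank is in row 2 (0-indexed from top), which is row 2 counting from the bottom (bottom = 1).
54 + 2 = 56, which is even, so the puzzle is not solvable.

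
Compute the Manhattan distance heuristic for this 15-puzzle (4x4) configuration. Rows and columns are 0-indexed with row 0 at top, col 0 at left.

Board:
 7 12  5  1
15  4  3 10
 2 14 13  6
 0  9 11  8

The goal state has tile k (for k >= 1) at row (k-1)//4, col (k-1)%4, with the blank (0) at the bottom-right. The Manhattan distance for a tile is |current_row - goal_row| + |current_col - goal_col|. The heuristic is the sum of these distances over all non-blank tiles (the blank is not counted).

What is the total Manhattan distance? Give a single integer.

Answer: 39

Derivation:
Tile 7: (0,0)->(1,2) = 3
Tile 12: (0,1)->(2,3) = 4
Tile 5: (0,2)->(1,0) = 3
Tile 1: (0,3)->(0,0) = 3
Tile 15: (1,0)->(3,2) = 4
Tile 4: (1,1)->(0,3) = 3
Tile 3: (1,2)->(0,2) = 1
Tile 10: (1,3)->(2,1) = 3
Tile 2: (2,0)->(0,1) = 3
Tile 14: (2,1)->(3,1) = 1
Tile 13: (2,2)->(3,0) = 3
Tile 6: (2,3)->(1,1) = 3
Tile 9: (3,1)->(2,0) = 2
Tile 11: (3,2)->(2,2) = 1
Tile 8: (3,3)->(1,3) = 2
Sum: 3 + 4 + 3 + 3 + 4 + 3 + 1 + 3 + 3 + 1 + 3 + 3 + 2 + 1 + 2 = 39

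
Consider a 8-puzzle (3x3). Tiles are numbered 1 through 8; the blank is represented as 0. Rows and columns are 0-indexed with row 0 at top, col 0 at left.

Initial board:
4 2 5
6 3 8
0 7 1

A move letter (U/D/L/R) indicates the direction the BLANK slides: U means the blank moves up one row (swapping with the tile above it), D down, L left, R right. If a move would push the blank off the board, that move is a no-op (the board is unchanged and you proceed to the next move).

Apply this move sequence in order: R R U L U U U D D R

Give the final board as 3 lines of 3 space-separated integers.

After move 1 (R):
4 2 5
6 3 8
7 0 1

After move 2 (R):
4 2 5
6 3 8
7 1 0

After move 3 (U):
4 2 5
6 3 0
7 1 8

After move 4 (L):
4 2 5
6 0 3
7 1 8

After move 5 (U):
4 0 5
6 2 3
7 1 8

After move 6 (U):
4 0 5
6 2 3
7 1 8

After move 7 (U):
4 0 5
6 2 3
7 1 8

After move 8 (D):
4 2 5
6 0 3
7 1 8

After move 9 (D):
4 2 5
6 1 3
7 0 8

After move 10 (R):
4 2 5
6 1 3
7 8 0

Answer: 4 2 5
6 1 3
7 8 0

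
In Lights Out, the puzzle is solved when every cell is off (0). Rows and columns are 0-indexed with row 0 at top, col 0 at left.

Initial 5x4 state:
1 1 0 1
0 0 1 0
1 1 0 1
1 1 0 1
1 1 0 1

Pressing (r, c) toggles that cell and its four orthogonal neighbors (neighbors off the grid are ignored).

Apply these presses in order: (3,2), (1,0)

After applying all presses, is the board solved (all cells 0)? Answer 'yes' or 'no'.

Answer: no

Derivation:
After press 1 at (3,2):
1 1 0 1
0 0 1 0
1 1 1 1
1 0 1 0
1 1 1 1

After press 2 at (1,0):
0 1 0 1
1 1 1 0
0 1 1 1
1 0 1 0
1 1 1 1

Lights still on: 14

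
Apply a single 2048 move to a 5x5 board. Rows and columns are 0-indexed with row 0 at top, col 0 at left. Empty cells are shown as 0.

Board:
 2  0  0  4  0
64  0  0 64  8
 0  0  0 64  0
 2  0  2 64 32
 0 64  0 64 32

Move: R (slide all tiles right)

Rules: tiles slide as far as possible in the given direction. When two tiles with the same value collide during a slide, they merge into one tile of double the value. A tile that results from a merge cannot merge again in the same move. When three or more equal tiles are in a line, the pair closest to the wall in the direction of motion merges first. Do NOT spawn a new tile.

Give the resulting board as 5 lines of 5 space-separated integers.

Slide right:
row 0: [2, 0, 0, 4, 0] -> [0, 0, 0, 2, 4]
row 1: [64, 0, 0, 64, 8] -> [0, 0, 0, 128, 8]
row 2: [0, 0, 0, 64, 0] -> [0, 0, 0, 0, 64]
row 3: [2, 0, 2, 64, 32] -> [0, 0, 4, 64, 32]
row 4: [0, 64, 0, 64, 32] -> [0, 0, 0, 128, 32]

Answer:   0   0   0   2   4
  0   0   0 128   8
  0   0   0   0  64
  0   0   4  64  32
  0   0   0 128  32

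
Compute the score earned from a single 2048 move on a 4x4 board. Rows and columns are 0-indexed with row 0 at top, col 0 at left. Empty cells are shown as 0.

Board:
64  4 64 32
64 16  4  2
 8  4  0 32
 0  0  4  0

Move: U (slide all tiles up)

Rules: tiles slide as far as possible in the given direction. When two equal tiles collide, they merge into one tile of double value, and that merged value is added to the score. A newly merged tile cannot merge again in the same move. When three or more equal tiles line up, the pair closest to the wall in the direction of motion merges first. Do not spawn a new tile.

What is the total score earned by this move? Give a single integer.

Slide up:
col 0: [64, 64, 8, 0] -> [128, 8, 0, 0]  score +128 (running 128)
col 1: [4, 16, 4, 0] -> [4, 16, 4, 0]  score +0 (running 128)
col 2: [64, 4, 0, 4] -> [64, 8, 0, 0]  score +8 (running 136)
col 3: [32, 2, 32, 0] -> [32, 2, 32, 0]  score +0 (running 136)
Board after move:
128   4  64  32
  8  16   8   2
  0   4   0  32
  0   0   0   0

Answer: 136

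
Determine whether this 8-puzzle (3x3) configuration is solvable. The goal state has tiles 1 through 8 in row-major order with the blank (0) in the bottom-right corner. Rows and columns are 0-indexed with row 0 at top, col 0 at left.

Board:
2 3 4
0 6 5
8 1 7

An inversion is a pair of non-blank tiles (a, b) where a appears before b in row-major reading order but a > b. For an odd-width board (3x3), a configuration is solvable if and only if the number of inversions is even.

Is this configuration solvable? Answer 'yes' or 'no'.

Inversions (pairs i<j in row-major order where tile[i] > tile[j] > 0): 8
8 is even, so the puzzle is solvable.

Answer: yes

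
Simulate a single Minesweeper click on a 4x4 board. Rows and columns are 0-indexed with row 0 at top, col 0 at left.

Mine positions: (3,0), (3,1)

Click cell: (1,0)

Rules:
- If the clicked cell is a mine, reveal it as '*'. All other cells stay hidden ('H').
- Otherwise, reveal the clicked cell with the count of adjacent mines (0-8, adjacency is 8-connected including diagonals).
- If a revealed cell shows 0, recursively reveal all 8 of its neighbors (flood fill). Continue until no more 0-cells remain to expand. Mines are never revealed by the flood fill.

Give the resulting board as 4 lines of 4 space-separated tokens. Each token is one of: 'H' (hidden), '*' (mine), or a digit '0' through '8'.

0 0 0 0
0 0 0 0
2 2 1 0
H H 1 0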